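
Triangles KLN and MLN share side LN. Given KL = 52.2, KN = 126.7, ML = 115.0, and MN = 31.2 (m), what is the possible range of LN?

83.8 < LN < 146.2

From triangle KLN: |52.2 − 126.7| < LN < 52.2 + 126.7, i.e. 74.5 < LN < 178.9.
From triangle MLN: 83.8 < LN < 146.2.
Both must hold, so LN lies in the intersection.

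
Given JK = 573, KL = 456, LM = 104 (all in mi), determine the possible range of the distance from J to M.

The maximum is all hops collinear in one direction: 573 + 456 + 104 = 1133.
The longest hop is 573; the others sum to 560. Folding the others back against it leaves at least 573 − 560 = 13.

13 ≤ JM ≤ 1133 mi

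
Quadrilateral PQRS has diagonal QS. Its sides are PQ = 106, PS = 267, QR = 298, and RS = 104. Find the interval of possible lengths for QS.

From triangle PQS: |106 − 267| < QS < 106 + 267, i.e. 161 < QS < 373.
From triangle RQS: 194 < QS < 402.
Both must hold, so QS lies in the intersection.

194 < QS < 373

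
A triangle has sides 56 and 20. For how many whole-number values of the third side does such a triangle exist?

The third side lies in the open interval (36, 76).
Integers from 37 to 75 inclusive: 75 − 37 + 1 = 39.

39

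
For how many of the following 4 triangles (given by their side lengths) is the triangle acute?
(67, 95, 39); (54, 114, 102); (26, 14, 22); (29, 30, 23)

(67,95,39): 39²+67² = 6010 < 9025 = 95² → obtuse
(54,114,102): 54²+102² = 13320 > 12996 = 114² → acute
(26,14,22): 14²+22² = 680 > 676 = 26² → acute
(29,30,23): 23²+29² = 1370 > 900 = 30² → acute
3 of the 4 are acute.

3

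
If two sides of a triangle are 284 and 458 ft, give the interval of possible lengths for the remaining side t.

174 < t < 742

By the triangle inequality, t must be less than 284 + 458 = 742 and greater than |284 − 458| = 174.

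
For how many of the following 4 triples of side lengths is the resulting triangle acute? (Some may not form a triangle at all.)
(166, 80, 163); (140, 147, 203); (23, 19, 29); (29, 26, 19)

3

(166,80,163): 80²+163² = 32969 > 27556 = 166² → acute
(140,147,203): 140²+147² = 41209 = 203² → right
(23,19,29): 19²+23² = 890 > 841 = 29² → acute
(29,26,19): 19²+26² = 1037 > 841 = 29² → acute
3 of the 4 are acute.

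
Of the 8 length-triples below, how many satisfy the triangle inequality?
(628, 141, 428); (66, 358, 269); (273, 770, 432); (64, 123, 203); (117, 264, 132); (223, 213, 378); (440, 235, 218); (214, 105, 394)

2

(141,428,628): 141+428 ≤ 628 → not valid
(66,269,358): 66+269 ≤ 358 → not valid
(273,432,770): 273+432 ≤ 770 → not valid
(64,123,203): 64+123 ≤ 203 → not valid
(117,132,264): 117+132 ≤ 264 → not valid
(213,223,378): 213+223 > 378 → valid
(218,235,440): 218+235 > 440 → valid
(105,214,394): 105+214 ≤ 394 → not valid
2 of the 8 triples form a triangle.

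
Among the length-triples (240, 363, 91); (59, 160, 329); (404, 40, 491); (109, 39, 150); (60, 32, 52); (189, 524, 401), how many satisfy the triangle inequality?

(91,240,363): 91+240 ≤ 363 → not valid
(59,160,329): 59+160 ≤ 329 → not valid
(40,404,491): 40+404 ≤ 491 → not valid
(39,109,150): 39+109 ≤ 150 → not valid
(32,52,60): 32+52 > 60 → valid
(189,401,524): 189+401 > 524 → valid
2 of the 6 triples form a triangle.

2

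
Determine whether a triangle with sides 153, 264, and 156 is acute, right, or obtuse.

obtuse

Compare the square of the longest side to the sum of squares of the other two: 153² + 156² = 47745 < 69696 = 264².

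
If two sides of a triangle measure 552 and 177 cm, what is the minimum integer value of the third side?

376

The third side must be strictly greater than |552 − 177| = 375.
The smallest integer above 375 is 376.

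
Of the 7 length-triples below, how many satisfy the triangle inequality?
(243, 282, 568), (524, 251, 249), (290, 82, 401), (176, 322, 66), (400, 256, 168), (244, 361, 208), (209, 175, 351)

(243,282,568): 243+282 ≤ 568 → not valid
(249,251,524): 249+251 ≤ 524 → not valid
(82,290,401): 82+290 ≤ 401 → not valid
(66,176,322): 66+176 ≤ 322 → not valid
(168,256,400): 168+256 > 400 → valid
(208,244,361): 208+244 > 361 → valid
(175,209,351): 175+209 > 351 → valid
3 of the 7 triples form a triangle.

3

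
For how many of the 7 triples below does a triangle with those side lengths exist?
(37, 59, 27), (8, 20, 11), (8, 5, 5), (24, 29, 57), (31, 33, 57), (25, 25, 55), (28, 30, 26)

(27,37,59): 27+37 > 59 → valid
(8,11,20): 8+11 ≤ 20 → not valid
(5,5,8): 5+5 > 8 → valid
(24,29,57): 24+29 ≤ 57 → not valid
(31,33,57): 31+33 > 57 → valid
(25,25,55): 25+25 ≤ 55 → not valid
(26,28,30): 26+28 > 30 → valid
4 of the 7 triples form a triangle.

4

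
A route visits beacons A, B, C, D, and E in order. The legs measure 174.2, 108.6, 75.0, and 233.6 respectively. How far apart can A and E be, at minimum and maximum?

0 ≤ AE ≤ 591.4

The maximum is all hops collinear in one direction: 174.2 + 108.6 + 75.0 + 233.6 = 591.4.
The longest hop is 233.6; the others sum to 357.8. Since 233.6 ≤ 357.8, the path can fold back on itself completely, so the minimum distance is 0.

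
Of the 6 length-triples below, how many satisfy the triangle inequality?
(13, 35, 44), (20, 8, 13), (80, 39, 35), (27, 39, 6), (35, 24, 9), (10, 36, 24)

2

(13,35,44): 13+35 > 44 → valid
(8,13,20): 8+13 > 20 → valid
(35,39,80): 35+39 ≤ 80 → not valid
(6,27,39): 6+27 ≤ 39 → not valid
(9,24,35): 9+24 ≤ 35 → not valid
(10,24,36): 10+24 ≤ 36 → not valid
2 of the 6 triples form a triangle.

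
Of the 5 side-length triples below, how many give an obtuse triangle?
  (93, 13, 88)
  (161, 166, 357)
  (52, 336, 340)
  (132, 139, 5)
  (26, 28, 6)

2

(93,13,88): 13²+88² = 7913 < 8649 = 93² → obtuse
(161,166,357): 161+166 ≤ 357, not a triangle
(52,336,340): 52²+336² = 115600 = 340² → right
(132,139,5): 5+132 ≤ 139, not a triangle
(26,28,6): 6²+26² = 712 < 784 = 28² → obtuse
2 of the 5 are obtuse.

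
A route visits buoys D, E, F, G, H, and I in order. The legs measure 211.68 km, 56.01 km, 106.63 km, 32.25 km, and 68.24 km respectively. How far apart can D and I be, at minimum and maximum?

The maximum is all hops collinear in one direction: 211.68 + 56.01 + 106.63 + 32.25 + 68.24 = 474.81.
The longest hop is 211.68; the others sum to 263.13. Since 211.68 ≤ 263.13, the path can fold back on itself completely, so the minimum distance is 0.

0 ≤ DI ≤ 474.81 km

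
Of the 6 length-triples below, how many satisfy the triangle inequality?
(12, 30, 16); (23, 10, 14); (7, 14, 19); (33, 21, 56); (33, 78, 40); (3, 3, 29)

(12,16,30): 12+16 ≤ 30 → not valid
(10,14,23): 10+14 > 23 → valid
(7,14,19): 7+14 > 19 → valid
(21,33,56): 21+33 ≤ 56 → not valid
(33,40,78): 33+40 ≤ 78 → not valid
(3,3,29): 3+3 ≤ 29 → not valid
2 of the 6 triples form a triangle.

2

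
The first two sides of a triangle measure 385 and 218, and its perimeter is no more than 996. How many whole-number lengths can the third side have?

226

Triangle inequality: 167 < x < 603. Perimeter ≤ 996 gives x ≤ 996 − 385 − 218 = 393.
So 167 < x ≤ 393; integers 168 through 393: 226 values.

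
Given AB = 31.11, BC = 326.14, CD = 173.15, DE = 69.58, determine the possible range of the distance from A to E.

The maximum is all hops collinear in one direction: 31.11 + 326.14 + 173.15 + 69.58 = 599.98.
The longest hop is 326.14; the others sum to 273.84. Folding the others back against it leaves at least 326.14 − 273.84 = 52.30.

52.30 ≤ AE ≤ 599.98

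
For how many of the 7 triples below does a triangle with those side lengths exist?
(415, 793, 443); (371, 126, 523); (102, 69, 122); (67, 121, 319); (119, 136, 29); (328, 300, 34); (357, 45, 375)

5

(415,443,793): 415+443 > 793 → valid
(126,371,523): 126+371 ≤ 523 → not valid
(69,102,122): 69+102 > 122 → valid
(67,121,319): 67+121 ≤ 319 → not valid
(29,119,136): 29+119 > 136 → valid
(34,300,328): 34+300 > 328 → valid
(45,357,375): 45+357 > 375 → valid
5 of the 7 triples form a triangle.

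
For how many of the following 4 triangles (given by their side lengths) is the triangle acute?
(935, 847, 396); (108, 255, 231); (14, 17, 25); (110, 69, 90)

(935,847,396): 396²+847² = 874225 = 935² → right
(108,255,231): 108²+231² = 65025 = 255² → right
(14,17,25): 14²+17² = 485 < 625 = 25² → obtuse
(110,69,90): 69²+90² = 12861 > 12100 = 110² → acute
1 of the 4 is acute.

1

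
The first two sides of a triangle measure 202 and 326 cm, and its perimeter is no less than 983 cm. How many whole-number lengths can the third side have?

Triangle inequality: 124 < x < 528. Perimeter ≥ 983 gives x ≥ 983 − 202 − 326 = 455.
So 455 ≤ x < 528; integers 455 through 527: 73 values.

73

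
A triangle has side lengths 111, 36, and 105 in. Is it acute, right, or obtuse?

Compare the square of the longest side to the sum of squares of the other two: 36² + 105² = 12321 = 111².

right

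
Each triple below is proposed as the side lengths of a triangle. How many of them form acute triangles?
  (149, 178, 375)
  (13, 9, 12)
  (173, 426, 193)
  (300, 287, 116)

2

(149,178,375): 149+178 ≤ 375, not a triangle
(13,9,12): 9²+12² = 225 > 169 = 13² → acute
(173,426,193): 173+193 ≤ 426, not a triangle
(300,287,116): 116²+287² = 95825 > 90000 = 300² → acute
2 of the 4 are acute.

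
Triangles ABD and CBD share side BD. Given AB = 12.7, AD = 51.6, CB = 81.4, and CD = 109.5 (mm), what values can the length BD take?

From triangle ABD: |12.7 − 51.6| < BD < 12.7 + 51.6, i.e. 38.9 < BD < 64.3.
From triangle CBD: 28.1 < BD < 190.9.
Both must hold, so BD lies in the intersection.

38.9 < BD < 64.3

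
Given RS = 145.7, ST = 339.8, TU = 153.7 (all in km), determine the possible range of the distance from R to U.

40.4 ≤ RU ≤ 639.2 km

The maximum is all hops collinear in one direction: 145.7 + 339.8 + 153.7 = 639.2.
The longest hop is 339.8; the others sum to 299.4. Folding the others back against it leaves at least 339.8 − 299.4 = 40.4.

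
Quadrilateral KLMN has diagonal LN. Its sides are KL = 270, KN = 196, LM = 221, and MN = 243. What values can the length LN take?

74 < LN < 464

From triangle KLN: |270 − 196| < LN < 270 + 196, i.e. 74 < LN < 466.
From triangle MLN: 22 < LN < 464.
Both must hold, so LN lies in the intersection.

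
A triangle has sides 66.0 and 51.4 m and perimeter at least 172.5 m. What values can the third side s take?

Triangle inequality alone gives 14.6 < s < 117.4.
The perimeter condition gives s ≥ 172.5 − 66.0 − 51.4 = 55.1.
Intersecting the two: 55.1 ≤ s < 117.4.

55.1 ≤ s < 117.4 m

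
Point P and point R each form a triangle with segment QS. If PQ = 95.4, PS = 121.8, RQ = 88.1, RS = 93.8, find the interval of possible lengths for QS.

26.4 < QS < 181.9

From triangle PQS: |95.4 − 121.8| < QS < 95.4 + 121.8, i.e. 26.4 < QS < 217.2.
From triangle RQS: 5.7 < QS < 181.9.
Both must hold, so QS lies in the intersection.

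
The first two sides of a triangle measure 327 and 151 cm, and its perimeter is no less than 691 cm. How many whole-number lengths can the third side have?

Triangle inequality: 176 < x < 478. Perimeter ≥ 691 gives x ≥ 691 − 327 − 151 = 213.
So 213 ≤ x < 478; integers 213 through 477: 265 values.

265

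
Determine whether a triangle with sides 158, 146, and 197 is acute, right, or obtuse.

Compare the square of the longest side to the sum of squares of the other two: 146² + 158² = 46280 > 38809 = 197².

acute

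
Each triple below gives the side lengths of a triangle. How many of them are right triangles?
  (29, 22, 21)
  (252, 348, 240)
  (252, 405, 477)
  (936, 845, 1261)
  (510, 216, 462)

4

(29,22,21): 21²+22² = 925 > 841 = 29² → acute
(252,348,240): 240²+252² = 121104 = 348² → right
(252,405,477): 252²+405² = 227529 = 477² → right
(936,845,1261): 845²+936² = 1590121 = 1261² → right
(510,216,462): 216²+462² = 260100 = 510² → right
4 of the 5 are right.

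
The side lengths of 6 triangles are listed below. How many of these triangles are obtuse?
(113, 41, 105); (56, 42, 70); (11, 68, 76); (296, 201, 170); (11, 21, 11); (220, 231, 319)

4

(113,41,105): 41²+105² = 12706 < 12769 = 113² → obtuse
(56,42,70): 42²+56² = 4900 = 70² → right
(11,68,76): 11²+68² = 4745 < 5776 = 76² → obtuse
(296,201,170): 170²+201² = 69301 < 87616 = 296² → obtuse
(11,21,11): 11²+11² = 242 < 441 = 21² → obtuse
(220,231,319): 220²+231² = 101761 = 319² → right
4 of the 6 are obtuse.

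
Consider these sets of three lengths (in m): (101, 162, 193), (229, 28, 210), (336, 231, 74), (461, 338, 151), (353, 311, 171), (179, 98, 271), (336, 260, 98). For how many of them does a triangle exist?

6

(101,162,193): 101+162 > 193 → valid
(28,210,229): 28+210 > 229 → valid
(74,231,336): 74+231 ≤ 336 → not valid
(151,338,461): 151+338 > 461 → valid
(171,311,353): 171+311 > 353 → valid
(98,179,271): 98+179 > 271 → valid
(98,260,336): 98+260 > 336 → valid
6 of the 7 triples form a triangle.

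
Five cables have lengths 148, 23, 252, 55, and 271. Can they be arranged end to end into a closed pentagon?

Yes

A pentagon exists iff every side is shorter than the sum of the others — equivalently, the longest side is less than the sum of the rest.
Longest side 271 < 478 (sum of the remaining 4), so yes.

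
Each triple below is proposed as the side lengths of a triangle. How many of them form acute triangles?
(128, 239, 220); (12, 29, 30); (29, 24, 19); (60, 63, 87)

3

(128,239,220): 128²+220² = 64784 > 57121 = 239² → acute
(12,29,30): 12²+29² = 985 > 900 = 30² → acute
(29,24,19): 19²+24² = 937 > 841 = 29² → acute
(60,63,87): 60²+63² = 7569 = 87² → right
3 of the 4 are acute.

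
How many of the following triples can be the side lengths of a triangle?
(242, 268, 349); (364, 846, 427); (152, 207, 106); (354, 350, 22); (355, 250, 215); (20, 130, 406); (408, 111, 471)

(242,268,349): 242+268 > 349 → valid
(364,427,846): 364+427 ≤ 846 → not valid
(106,152,207): 106+152 > 207 → valid
(22,350,354): 22+350 > 354 → valid
(215,250,355): 215+250 > 355 → valid
(20,130,406): 20+130 ≤ 406 → not valid
(111,408,471): 111+408 > 471 → valid
5 of the 7 triples form a triangle.

5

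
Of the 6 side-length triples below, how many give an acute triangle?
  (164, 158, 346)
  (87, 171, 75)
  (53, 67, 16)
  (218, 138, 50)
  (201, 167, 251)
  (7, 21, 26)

(164,158,346): 158+164 ≤ 346, not a triangle
(87,171,75): 75+87 ≤ 171, not a triangle
(53,67,16): 16²+53² = 3065 < 4489 = 67² → obtuse
(218,138,50): 50+138 ≤ 218, not a triangle
(201,167,251): 167²+201² = 68290 > 63001 = 251² → acute
(7,21,26): 7²+21² = 490 < 676 = 26² → obtuse
1 of the 6 is acute.

1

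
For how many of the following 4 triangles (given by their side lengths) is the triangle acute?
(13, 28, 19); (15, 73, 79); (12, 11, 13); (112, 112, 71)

2

(13,28,19): 13²+19² = 530 < 784 = 28² → obtuse
(15,73,79): 15²+73² = 5554 < 6241 = 79² → obtuse
(12,11,13): 11²+12² = 265 > 169 = 13² → acute
(112,112,71): 71²+112² = 17585 > 12544 = 112² → acute
2 of the 4 are acute.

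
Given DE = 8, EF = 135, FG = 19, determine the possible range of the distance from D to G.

108 ≤ DG ≤ 162

The maximum is all hops collinear in one direction: 8 + 135 + 19 = 162.
The longest hop is 135; the others sum to 27. Folding the others back against it leaves at least 135 − 27 = 108.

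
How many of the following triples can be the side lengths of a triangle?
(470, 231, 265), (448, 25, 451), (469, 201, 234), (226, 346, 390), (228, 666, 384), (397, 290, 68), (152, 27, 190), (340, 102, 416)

(231,265,470): 231+265 > 470 → valid
(25,448,451): 25+448 > 451 → valid
(201,234,469): 201+234 ≤ 469 → not valid
(226,346,390): 226+346 > 390 → valid
(228,384,666): 228+384 ≤ 666 → not valid
(68,290,397): 68+290 ≤ 397 → not valid
(27,152,190): 27+152 ≤ 190 → not valid
(102,340,416): 102+340 > 416 → valid
4 of the 8 triples form a triangle.

4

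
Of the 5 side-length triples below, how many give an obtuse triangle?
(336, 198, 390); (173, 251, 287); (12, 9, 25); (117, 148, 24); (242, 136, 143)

(336,198,390): 198²+336² = 152100 = 390² → right
(173,251,287): 173²+251² = 92930 > 82369 = 287² → acute
(12,9,25): 9+12 ≤ 25, not a triangle
(117,148,24): 24+117 ≤ 148, not a triangle
(242,136,143): 136²+143² = 38945 < 58564 = 242² → obtuse
1 of the 5 is obtuse.

1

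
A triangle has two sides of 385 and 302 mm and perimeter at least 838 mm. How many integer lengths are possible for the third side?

536

Triangle inequality: 83 < x < 687. Perimeter ≥ 838 gives x ≥ 838 − 385 − 302 = 151.
So 151 ≤ x < 687; integers 151 through 686: 536 values.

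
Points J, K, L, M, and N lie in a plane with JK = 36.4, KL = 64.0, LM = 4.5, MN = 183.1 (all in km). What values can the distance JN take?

78.2 ≤ JN ≤ 288.0 km

The maximum is all hops collinear in one direction: 36.4 + 64.0 + 4.5 + 183.1 = 288.0.
The longest hop is 183.1; the others sum to 104.9. Folding the others back against it leaves at least 183.1 − 104.9 = 78.2.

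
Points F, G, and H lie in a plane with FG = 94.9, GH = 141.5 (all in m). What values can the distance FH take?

46.6 ≤ FH ≤ 236.4 m

By the triangle inequality, |94.9 − 141.5| ≤ FH ≤ 94.9 + 141.5.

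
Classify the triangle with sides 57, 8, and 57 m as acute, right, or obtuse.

acute

Compare the square of the longest side to the sum of squares of the other two: 8² + 57² = 3313 > 3249 = 57².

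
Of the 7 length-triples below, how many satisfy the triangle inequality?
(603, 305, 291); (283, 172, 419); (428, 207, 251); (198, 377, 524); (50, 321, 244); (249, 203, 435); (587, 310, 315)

(291,305,603): 291+305 ≤ 603 → not valid
(172,283,419): 172+283 > 419 → valid
(207,251,428): 207+251 > 428 → valid
(198,377,524): 198+377 > 524 → valid
(50,244,321): 50+244 ≤ 321 → not valid
(203,249,435): 203+249 > 435 → valid
(310,315,587): 310+315 > 587 → valid
5 of the 7 triples form a triangle.

5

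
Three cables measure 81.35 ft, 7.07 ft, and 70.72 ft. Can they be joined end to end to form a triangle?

No

The longest side is 81.35, but the other two sum to only 77.79.
77.79 < 81.35, so the triangle inequality fails.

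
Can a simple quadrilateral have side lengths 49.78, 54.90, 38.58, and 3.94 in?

A quadrilateral exists iff every side is shorter than the sum of the others — equivalently, the longest side is less than the sum of the rest.
Longest side 54.90 < 92.30 (sum of the remaining 3), so yes.

Yes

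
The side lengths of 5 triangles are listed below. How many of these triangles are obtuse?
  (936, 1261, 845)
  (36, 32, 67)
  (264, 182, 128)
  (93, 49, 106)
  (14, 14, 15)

(936,1261,845): 845²+936² = 1590121 = 1261² → right
(36,32,67): 32²+36² = 2320 < 4489 = 67² → obtuse
(264,182,128): 128²+182² = 49508 < 69696 = 264² → obtuse
(93,49,106): 49²+93² = 11050 < 11236 = 106² → obtuse
(14,14,15): 14²+14² = 392 > 225 = 15² → acute
3 of the 5 are obtuse.

3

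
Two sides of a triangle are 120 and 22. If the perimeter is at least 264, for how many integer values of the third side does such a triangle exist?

20

Triangle inequality: 98 < x < 142. Perimeter ≥ 264 gives x ≥ 264 − 120 − 22 = 122.
So 122 ≤ x < 142; integers 122 through 141: 20 values.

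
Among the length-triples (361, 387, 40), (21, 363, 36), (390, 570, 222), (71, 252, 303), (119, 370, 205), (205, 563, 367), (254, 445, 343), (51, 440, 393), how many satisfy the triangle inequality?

(40,361,387): 40+361 > 387 → valid
(21,36,363): 21+36 ≤ 363 → not valid
(222,390,570): 222+390 > 570 → valid
(71,252,303): 71+252 > 303 → valid
(119,205,370): 119+205 ≤ 370 → not valid
(205,367,563): 205+367 > 563 → valid
(254,343,445): 254+343 > 445 → valid
(51,393,440): 51+393 > 440 → valid
6 of the 8 triples form a triangle.

6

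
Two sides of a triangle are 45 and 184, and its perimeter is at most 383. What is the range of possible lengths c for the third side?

Triangle inequality alone gives 139 < c < 229.
The perimeter condition gives c ≤ 383 − 45 − 184 = 154.
Intersecting the two: 139 < c ≤ 154.

139 < c ≤ 154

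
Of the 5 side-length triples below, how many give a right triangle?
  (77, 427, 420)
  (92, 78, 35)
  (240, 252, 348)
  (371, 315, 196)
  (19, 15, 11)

(77,427,420): 77²+420² = 182329 = 427² → right
(92,78,35): 35²+78² = 7309 < 8464 = 92² → obtuse
(240,252,348): 240²+252² = 121104 = 348² → right
(371,315,196): 196²+315² = 137641 = 371² → right
(19,15,11): 11²+15² = 346 < 361 = 19² → obtuse
3 of the 5 are right.

3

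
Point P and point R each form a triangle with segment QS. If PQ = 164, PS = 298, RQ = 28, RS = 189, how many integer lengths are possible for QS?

55

From triangle PQS: 134 < QS < 462.
From triangle RQS: 161 < QS < 217.
Intersection: 161 < QS < 217, so integers 162 through 216: 55 values.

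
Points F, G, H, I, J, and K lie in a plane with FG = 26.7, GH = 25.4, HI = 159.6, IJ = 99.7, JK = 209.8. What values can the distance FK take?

0 ≤ FK ≤ 521.2

The maximum is all hops collinear in one direction: 26.7 + 25.4 + 159.6 + 99.7 + 209.8 = 521.2.
The longest hop is 209.8; the others sum to 311.4. Since 209.8 ≤ 311.4, the path can fold back on itself completely, so the minimum distance is 0.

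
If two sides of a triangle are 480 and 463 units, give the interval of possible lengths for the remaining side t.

17 < t < 943 (units)

By the triangle inequality, t must be less than 480 + 463 = 943 and greater than |480 − 463| = 17.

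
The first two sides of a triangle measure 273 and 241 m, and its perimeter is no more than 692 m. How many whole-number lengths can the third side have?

146

Triangle inequality: 32 < x < 514. Perimeter ≤ 692 gives x ≤ 692 − 273 − 241 = 178.
So 32 < x ≤ 178; integers 33 through 178: 146 values.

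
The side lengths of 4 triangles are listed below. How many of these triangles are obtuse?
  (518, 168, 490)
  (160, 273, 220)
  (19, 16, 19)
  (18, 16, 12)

(518,168,490): 168²+490² = 268324 = 518² → right
(160,273,220): 160²+220² = 74000 < 74529 = 273² → obtuse
(19,16,19): 16²+19² = 617 > 361 = 19² → acute
(18,16,12): 12²+16² = 400 > 324 = 18² → acute
1 of the 4 is obtuse.

1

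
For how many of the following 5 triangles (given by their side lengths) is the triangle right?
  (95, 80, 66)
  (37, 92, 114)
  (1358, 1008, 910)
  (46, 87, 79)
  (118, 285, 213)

(95,80,66): 66²+80² = 10756 > 9025 = 95² → acute
(37,92,114): 37²+92² = 9833 < 12996 = 114² → obtuse
(1358,1008,910): 910²+1008² = 1844164 = 1358² → right
(46,87,79): 46²+79² = 8357 > 7569 = 87² → acute
(118,285,213): 118²+213² = 59293 < 81225 = 285² → obtuse
1 of the 5 is right.

1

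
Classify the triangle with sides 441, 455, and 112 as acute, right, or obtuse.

Compare the square of the longest side to the sum of squares of the other two: 112² + 441² = 207025 = 455².

right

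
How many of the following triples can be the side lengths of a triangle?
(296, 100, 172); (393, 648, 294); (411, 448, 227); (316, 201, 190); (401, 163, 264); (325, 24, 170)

(100,172,296): 100+172 ≤ 296 → not valid
(294,393,648): 294+393 > 648 → valid
(227,411,448): 227+411 > 448 → valid
(190,201,316): 190+201 > 316 → valid
(163,264,401): 163+264 > 401 → valid
(24,170,325): 24+170 ≤ 325 → not valid
4 of the 6 triples form a triangle.

4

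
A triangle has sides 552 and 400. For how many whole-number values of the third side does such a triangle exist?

799

The third side lies in the open interval (152, 952).
Integers from 153 to 951 inclusive: 951 − 153 + 1 = 799.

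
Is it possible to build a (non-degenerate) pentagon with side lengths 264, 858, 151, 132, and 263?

For a pentagon, each side must be shorter than the sum of the others.
Here the longest side is 858, but the remaining 4 sides sum to only 810.

No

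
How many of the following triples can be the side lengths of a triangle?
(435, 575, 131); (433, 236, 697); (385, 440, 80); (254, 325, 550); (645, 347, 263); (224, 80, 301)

(131,435,575): 131+435 ≤ 575 → not valid
(236,433,697): 236+433 ≤ 697 → not valid
(80,385,440): 80+385 > 440 → valid
(254,325,550): 254+325 > 550 → valid
(263,347,645): 263+347 ≤ 645 → not valid
(80,224,301): 80+224 > 301 → valid
3 of the 6 triples form a triangle.

3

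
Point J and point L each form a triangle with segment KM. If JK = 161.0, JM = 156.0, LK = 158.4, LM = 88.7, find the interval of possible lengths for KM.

69.7 < KM < 247.1

From triangle JKM: |161.0 − 156.0| < KM < 161.0 + 156.0, i.e. 5.0 < KM < 317.0.
From triangle LKM: 69.7 < KM < 247.1.
Both must hold, so KM lies in the intersection.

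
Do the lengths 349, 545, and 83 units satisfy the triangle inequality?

The longest side is 545, but the other two sum to only 432.
432 < 545, so the triangle inequality fails.

No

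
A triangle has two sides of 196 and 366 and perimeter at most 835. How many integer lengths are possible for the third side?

Triangle inequality: 170 < x < 562. Perimeter ≤ 835 gives x ≤ 835 − 196 − 366 = 273.
So 170 < x ≤ 273; integers 171 through 273: 103 values.

103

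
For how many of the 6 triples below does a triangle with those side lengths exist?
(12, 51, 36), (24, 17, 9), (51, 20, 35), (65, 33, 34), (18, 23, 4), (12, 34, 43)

4

(12,36,51): 12+36 ≤ 51 → not valid
(9,17,24): 9+17 > 24 → valid
(20,35,51): 20+35 > 51 → valid
(33,34,65): 33+34 > 65 → valid
(4,18,23): 4+18 ≤ 23 → not valid
(12,34,43): 12+34 > 43 → valid
4 of the 6 triples form a triangle.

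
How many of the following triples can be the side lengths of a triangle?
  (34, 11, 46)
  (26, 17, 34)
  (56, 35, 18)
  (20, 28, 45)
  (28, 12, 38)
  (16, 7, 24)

(11,34,46): 11+34 ≤ 46 → not valid
(17,26,34): 17+26 > 34 → valid
(18,35,56): 18+35 ≤ 56 → not valid
(20,28,45): 20+28 > 45 → valid
(12,28,38): 12+28 > 38 → valid
(7,16,24): 7+16 ≤ 24 → not valid
3 of the 6 triples form a triangle.

3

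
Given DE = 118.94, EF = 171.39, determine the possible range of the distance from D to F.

By the triangle inequality, |118.94 − 171.39| ≤ DF ≤ 118.94 + 171.39.

52.45 ≤ DF ≤ 290.33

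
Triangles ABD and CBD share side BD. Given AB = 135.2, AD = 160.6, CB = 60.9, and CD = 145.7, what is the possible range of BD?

From triangle ABD: |135.2 − 160.6| < BD < 135.2 + 160.6, i.e. 25.4 < BD < 295.8.
From triangle CBD: 84.8 < BD < 206.6.
Both must hold, so BD lies in the intersection.

84.8 < BD < 206.6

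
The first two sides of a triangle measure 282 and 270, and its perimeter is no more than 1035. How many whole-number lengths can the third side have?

Triangle inequality: 12 < x < 552. Perimeter ≤ 1035 gives x ≤ 1035 − 282 − 270 = 483.
So 12 < x ≤ 483; integers 13 through 483: 471 values.

471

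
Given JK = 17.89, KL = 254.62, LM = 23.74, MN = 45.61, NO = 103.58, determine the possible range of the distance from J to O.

63.80 ≤ JO ≤ 445.44

The maximum is all hops collinear in one direction: 17.89 + 254.62 + 23.74 + 45.61 + 103.58 = 445.44.
The longest hop is 254.62; the others sum to 190.82. Folding the others back against it leaves at least 254.62 − 190.82 = 63.80.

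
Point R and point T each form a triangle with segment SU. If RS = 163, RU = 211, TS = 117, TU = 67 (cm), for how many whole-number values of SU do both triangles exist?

133

From triangle RSU: 48 < SU < 374.
From triangle TSU: 50 < SU < 184.
Intersection: 50 < SU < 184, so integers 51 through 183: 133 values.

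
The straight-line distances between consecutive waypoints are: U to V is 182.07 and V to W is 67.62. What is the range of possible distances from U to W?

By the triangle inequality, |182.07 − 67.62| ≤ UW ≤ 182.07 + 67.62.

114.45 ≤ UW ≤ 249.69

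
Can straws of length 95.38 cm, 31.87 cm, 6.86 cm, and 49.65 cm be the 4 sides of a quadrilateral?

For a quadrilateral, each side must be shorter than the sum of the others.
Here the longest side is 95.38, but the remaining 3 sides sum to only 88.38.

No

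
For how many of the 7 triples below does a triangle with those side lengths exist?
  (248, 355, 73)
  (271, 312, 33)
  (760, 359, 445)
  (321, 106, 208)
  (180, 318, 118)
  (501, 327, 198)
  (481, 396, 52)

2

(73,248,355): 73+248 ≤ 355 → not valid
(33,271,312): 33+271 ≤ 312 → not valid
(359,445,760): 359+445 > 760 → valid
(106,208,321): 106+208 ≤ 321 → not valid
(118,180,318): 118+180 ≤ 318 → not valid
(198,327,501): 198+327 > 501 → valid
(52,396,481): 52+396 ≤ 481 → not valid
2 of the 7 triples form a triangle.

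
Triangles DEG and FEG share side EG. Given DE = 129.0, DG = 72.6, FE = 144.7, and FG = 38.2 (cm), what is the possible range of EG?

From triangle DEG: |129.0 − 72.6| < EG < 129.0 + 72.6, i.e. 56.4 < EG < 201.6.
From triangle FEG: 106.5 < EG < 182.9.
Both must hold, so EG lies in the intersection.

106.5 < EG < 182.9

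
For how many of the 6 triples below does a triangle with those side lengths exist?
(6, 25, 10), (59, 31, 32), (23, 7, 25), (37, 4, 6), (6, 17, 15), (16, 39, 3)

3

(6,10,25): 6+10 ≤ 25 → not valid
(31,32,59): 31+32 > 59 → valid
(7,23,25): 7+23 > 25 → valid
(4,6,37): 4+6 ≤ 37 → not valid
(6,15,17): 6+15 > 17 → valid
(3,16,39): 3+16 ≤ 39 → not valid
3 of the 6 triples form a triangle.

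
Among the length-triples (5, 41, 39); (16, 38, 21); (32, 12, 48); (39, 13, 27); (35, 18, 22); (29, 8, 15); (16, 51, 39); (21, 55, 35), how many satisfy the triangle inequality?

5

(5,39,41): 5+39 > 41 → valid
(16,21,38): 16+21 ≤ 38 → not valid
(12,32,48): 12+32 ≤ 48 → not valid
(13,27,39): 13+27 > 39 → valid
(18,22,35): 18+22 > 35 → valid
(8,15,29): 8+15 ≤ 29 → not valid
(16,39,51): 16+39 > 51 → valid
(21,35,55): 21+35 > 55 → valid
5 of the 8 triples form a triangle.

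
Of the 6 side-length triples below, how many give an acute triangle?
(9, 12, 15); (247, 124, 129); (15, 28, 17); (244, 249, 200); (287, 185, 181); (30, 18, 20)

(9,12,15): 9²+12² = 225 = 15² → right
(247,124,129): 124²+129² = 32017 < 61009 = 247² → obtuse
(15,28,17): 15²+17² = 514 < 784 = 28² → obtuse
(244,249,200): 200²+244² = 99536 > 62001 = 249² → acute
(287,185,181): 181²+185² = 66986 < 82369 = 287² → obtuse
(30,18,20): 18²+20² = 724 < 900 = 30² → obtuse
1 of the 6 is acute.

1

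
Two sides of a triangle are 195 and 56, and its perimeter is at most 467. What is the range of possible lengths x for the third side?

Triangle inequality alone gives 139 < x < 251.
The perimeter condition gives x ≤ 467 − 195 − 56 = 216.
Intersecting the two: 139 < x ≤ 216.

139 < x ≤ 216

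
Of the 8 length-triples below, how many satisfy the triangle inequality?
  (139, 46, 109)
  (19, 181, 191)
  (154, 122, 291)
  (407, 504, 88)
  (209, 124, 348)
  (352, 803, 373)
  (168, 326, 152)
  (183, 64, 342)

(46,109,139): 46+109 > 139 → valid
(19,181,191): 19+181 > 191 → valid
(122,154,291): 122+154 ≤ 291 → not valid
(88,407,504): 88+407 ≤ 504 → not valid
(124,209,348): 124+209 ≤ 348 → not valid
(352,373,803): 352+373 ≤ 803 → not valid
(152,168,326): 152+168 ≤ 326 → not valid
(64,183,342): 64+183 ≤ 342 → not valid
2 of the 8 triples form a triangle.

2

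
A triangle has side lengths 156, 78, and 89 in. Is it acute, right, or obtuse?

obtuse

Compare the square of the longest side to the sum of squares of the other two: 78² + 89² = 14005 < 24336 = 156².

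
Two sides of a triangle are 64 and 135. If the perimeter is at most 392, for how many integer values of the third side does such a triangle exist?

122

Triangle inequality: 71 < x < 199. Perimeter ≤ 392 gives x ≤ 392 − 64 − 135 = 193.
So 71 < x ≤ 193; integers 72 through 193: 122 values.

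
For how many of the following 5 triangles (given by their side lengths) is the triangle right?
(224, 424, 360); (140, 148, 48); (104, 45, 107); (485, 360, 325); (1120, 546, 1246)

4

(224,424,360): 224²+360² = 179776 = 424² → right
(140,148,48): 48²+140² = 21904 = 148² → right
(104,45,107): 45²+104² = 12841 > 11449 = 107² → acute
(485,360,325): 325²+360² = 235225 = 485² → right
(1120,546,1246): 546²+1120² = 1552516 = 1246² → right
4 of the 5 are right.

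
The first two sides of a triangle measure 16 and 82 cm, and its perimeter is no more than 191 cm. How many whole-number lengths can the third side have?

Triangle inequality: 66 < x < 98. Perimeter ≤ 191 gives x ≤ 191 − 16 − 82 = 93.
So 66 < x ≤ 93; integers 67 through 93: 27 values.

27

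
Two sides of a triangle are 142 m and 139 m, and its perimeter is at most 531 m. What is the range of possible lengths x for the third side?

Triangle inequality alone gives 3 < x < 281.
The perimeter condition gives x ≤ 531 − 142 − 139 = 250.
Intersecting the two: 3 < x ≤ 250.

3 < x ≤ 250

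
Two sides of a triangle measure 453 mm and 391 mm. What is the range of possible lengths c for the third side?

62 < c < 844

By the triangle inequality, c must be less than 453 + 391 = 844 and greater than |453 − 391| = 62.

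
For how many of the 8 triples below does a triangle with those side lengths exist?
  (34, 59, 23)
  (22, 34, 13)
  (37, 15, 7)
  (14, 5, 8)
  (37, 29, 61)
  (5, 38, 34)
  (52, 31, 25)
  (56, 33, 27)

(23,34,59): 23+34 ≤ 59 → not valid
(13,22,34): 13+22 > 34 → valid
(7,15,37): 7+15 ≤ 37 → not valid
(5,8,14): 5+8 ≤ 14 → not valid
(29,37,61): 29+37 > 61 → valid
(5,34,38): 5+34 > 38 → valid
(25,31,52): 25+31 > 52 → valid
(27,33,56): 27+33 > 56 → valid
5 of the 8 triples form a triangle.

5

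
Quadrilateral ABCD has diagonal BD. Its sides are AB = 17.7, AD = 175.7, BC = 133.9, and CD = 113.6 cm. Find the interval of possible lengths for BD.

From triangle ABD: |17.7 − 175.7| < BD < 17.7 + 175.7, i.e. 158.0 < BD < 193.4.
From triangle CBD: 20.3 < BD < 247.5.
Both must hold, so BD lies in the intersection.

158.0 < BD < 193.4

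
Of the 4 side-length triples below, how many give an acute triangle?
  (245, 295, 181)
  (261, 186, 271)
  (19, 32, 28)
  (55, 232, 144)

3

(245,295,181): 181²+245² = 92786 > 87025 = 295² → acute
(261,186,271): 186²+261² = 102717 > 73441 = 271² → acute
(19,32,28): 19²+28² = 1145 > 1024 = 32² → acute
(55,232,144): 55+144 ≤ 232, not a triangle
3 of the 4 are acute.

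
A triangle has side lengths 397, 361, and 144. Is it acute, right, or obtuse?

obtuse

Compare the square of the longest side to the sum of squares of the other two: 144² + 361² = 151057 < 157609 = 397².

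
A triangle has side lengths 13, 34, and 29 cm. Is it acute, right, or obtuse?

Compare the square of the longest side to the sum of squares of the other two: 13² + 29² = 1010 < 1156 = 34².

obtuse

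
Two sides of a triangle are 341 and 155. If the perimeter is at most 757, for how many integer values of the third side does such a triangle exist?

75

Triangle inequality: 186 < x < 496. Perimeter ≤ 757 gives x ≤ 757 − 341 − 155 = 261.
So 186 < x ≤ 261; integers 187 through 261: 75 values.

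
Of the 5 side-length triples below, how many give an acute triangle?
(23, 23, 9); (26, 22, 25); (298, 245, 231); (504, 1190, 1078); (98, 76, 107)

(23,23,9): 9²+23² = 610 > 529 = 23² → acute
(26,22,25): 22²+25² = 1109 > 676 = 26² → acute
(298,245,231): 231²+245² = 113386 > 88804 = 298² → acute
(504,1190,1078): 504²+1078² = 1416100 = 1190² → right
(98,76,107): 76²+98² = 15380 > 11449 = 107² → acute
4 of the 5 are acute.

4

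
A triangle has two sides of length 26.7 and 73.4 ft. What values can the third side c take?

46.7 < c < 100.1

By the triangle inequality, c must be less than 26.7 + 73.4 = 100.1 and greater than |26.7 − 73.4| = 46.7.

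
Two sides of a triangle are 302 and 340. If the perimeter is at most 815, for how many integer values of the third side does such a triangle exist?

135

Triangle inequality: 38 < x < 642. Perimeter ≤ 815 gives x ≤ 815 − 302 − 340 = 173.
So 38 < x ≤ 173; integers 39 through 173: 135 values.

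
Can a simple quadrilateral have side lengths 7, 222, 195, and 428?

For a quadrilateral, each side must be shorter than the sum of the others.
Here the longest side is 428, but the remaining 3 sides sum to only 424.

No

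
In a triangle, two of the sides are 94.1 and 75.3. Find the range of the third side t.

By the triangle inequality, t must be less than 94.1 + 75.3 = 169.4 and greater than |94.1 − 75.3| = 18.8.

18.8 < t < 169.4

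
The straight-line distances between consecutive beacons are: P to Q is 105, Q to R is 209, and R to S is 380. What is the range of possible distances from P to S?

The maximum is all hops collinear in one direction: 105 + 209 + 380 = 694.
The longest hop is 380; the others sum to 314. Folding the others back against it leaves at least 380 − 314 = 66.

66 ≤ PS ≤ 694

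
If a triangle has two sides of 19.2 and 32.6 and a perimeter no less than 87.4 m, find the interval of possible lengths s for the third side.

35.6 ≤ s < 51.8 m

Triangle inequality alone gives 13.4 < s < 51.8.
The perimeter condition gives s ≥ 87.4 − 19.2 − 32.6 = 35.6.
Intersecting the two: 35.6 ≤ s < 51.8.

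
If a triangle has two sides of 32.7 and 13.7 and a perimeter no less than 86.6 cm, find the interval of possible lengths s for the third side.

Triangle inequality alone gives 19.0 < s < 46.4.
The perimeter condition gives s ≥ 86.6 − 32.7 − 13.7 = 40.2.
Intersecting the two: 40.2 ≤ s < 46.4.

40.2 ≤ s < 46.4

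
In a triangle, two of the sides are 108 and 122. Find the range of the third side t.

14 < t < 230

By the triangle inequality, t must be less than 108 + 122 = 230 and greater than |108 − 122| = 14.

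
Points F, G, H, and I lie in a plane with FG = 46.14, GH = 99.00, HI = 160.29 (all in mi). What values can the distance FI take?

15.15 ≤ FI ≤ 305.43 mi

The maximum is all hops collinear in one direction: 46.14 + 99.00 + 160.29 = 305.43.
The longest hop is 160.29; the others sum to 145.14. Folding the others back against it leaves at least 160.29 − 145.14 = 15.15.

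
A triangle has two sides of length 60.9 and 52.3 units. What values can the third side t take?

8.6 < t < 113.2

By the triangle inequality, t must be less than 60.9 + 52.3 = 113.2 and greater than |60.9 − 52.3| = 8.6.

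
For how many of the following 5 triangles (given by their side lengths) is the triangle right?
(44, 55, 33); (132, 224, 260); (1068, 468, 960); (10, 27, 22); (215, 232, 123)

3

(44,55,33): 33²+44² = 3025 = 55² → right
(132,224,260): 132²+224² = 67600 = 260² → right
(1068,468,960): 468²+960² = 1140624 = 1068² → right
(10,27,22): 10²+22² = 584 < 729 = 27² → obtuse
(215,232,123): 123²+215² = 61354 > 53824 = 232² → acute
3 of the 5 are right.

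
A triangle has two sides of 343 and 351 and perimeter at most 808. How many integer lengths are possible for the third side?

106

Triangle inequality: 8 < x < 694. Perimeter ≤ 808 gives x ≤ 808 − 343 − 351 = 114.
So 8 < x ≤ 114; integers 9 through 114: 106 values.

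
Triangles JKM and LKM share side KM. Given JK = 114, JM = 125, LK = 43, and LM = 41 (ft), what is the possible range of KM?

11 < KM < 84

From triangle JKM: |114 − 125| < KM < 114 + 125, i.e. 11 < KM < 239.
From triangle LKM: 2 < KM < 84.
Both must hold, so KM lies in the intersection.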